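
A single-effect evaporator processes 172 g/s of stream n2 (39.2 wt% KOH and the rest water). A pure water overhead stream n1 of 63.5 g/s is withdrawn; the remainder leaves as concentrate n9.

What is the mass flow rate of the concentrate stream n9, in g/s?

108.5 g/s

Concentrate = 172 − 63.5 = 108.5 g/s.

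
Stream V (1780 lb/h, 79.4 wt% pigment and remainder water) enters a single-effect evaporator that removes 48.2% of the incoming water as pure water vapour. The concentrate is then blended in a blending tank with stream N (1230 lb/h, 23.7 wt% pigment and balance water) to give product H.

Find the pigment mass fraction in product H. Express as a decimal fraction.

0.602

Vapour removed = 0.482×0.206×1780 = 176.74 lb/h; concentrate = 1603.3 lb/h.
pigment reaching the mixer = 1413.3 (from concentrate) + 1230×0.237 = 1704.8 lb/h.
Product flow = 1603.3 + 1230 = 2833.3 lb/h; pigment fraction = 0.602.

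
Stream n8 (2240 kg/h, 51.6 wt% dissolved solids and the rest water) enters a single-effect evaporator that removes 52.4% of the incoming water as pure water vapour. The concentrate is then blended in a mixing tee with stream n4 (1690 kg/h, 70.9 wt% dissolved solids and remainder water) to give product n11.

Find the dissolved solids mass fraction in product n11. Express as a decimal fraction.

Vapour removed = 0.524×0.484×2240 = 568.1 kg/h; concentrate = 1671.9 kg/h.
dissolved solids reaching the mixer = 1155.8 (from concentrate) + 1690×0.709 = 2354.1 kg/h.
Product flow = 1671.9 + 1690 = 3361.9 kg/h; dissolved solids fraction = 0.700.

0.700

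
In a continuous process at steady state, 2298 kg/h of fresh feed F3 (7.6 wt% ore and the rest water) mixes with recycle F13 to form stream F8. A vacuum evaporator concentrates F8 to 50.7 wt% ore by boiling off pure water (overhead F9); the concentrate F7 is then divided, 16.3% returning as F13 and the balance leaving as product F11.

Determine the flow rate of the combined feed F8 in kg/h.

2365 kg/h

Overall ore balance (none leaves overhead): ore in fresh feed = ore in product, i.e. 2298×0.076 = (1−0.163)·F7·0.507.
F7 = 174.65/(0.507×0.837) = 411.56 kg/h.
Recycle F13 = 0.163×411.56 = 67.084 kg/h.
Combined feed F8 = 2298 + 67.084 = 2365.1 kg/h.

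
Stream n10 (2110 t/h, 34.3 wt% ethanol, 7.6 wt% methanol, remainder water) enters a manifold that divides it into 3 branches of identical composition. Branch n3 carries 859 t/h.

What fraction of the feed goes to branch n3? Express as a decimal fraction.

0.407

Fraction to n3 = 859/2110 = 0.4071.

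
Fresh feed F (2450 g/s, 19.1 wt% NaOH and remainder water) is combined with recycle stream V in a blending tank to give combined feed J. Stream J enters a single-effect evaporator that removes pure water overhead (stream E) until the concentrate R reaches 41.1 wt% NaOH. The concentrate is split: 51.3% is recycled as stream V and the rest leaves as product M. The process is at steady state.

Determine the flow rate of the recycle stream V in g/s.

1199 g/s

Overall NaOH balance (none leaves overhead): NaOH in fresh feed = NaOH in product, i.e. 2450×0.191 = (1−0.513)·R·0.411.
R = 467.95/(0.411×0.487) = 2337.9 g/s.
Recycle V = 0.513×2337.9 = 1199.4 g/s.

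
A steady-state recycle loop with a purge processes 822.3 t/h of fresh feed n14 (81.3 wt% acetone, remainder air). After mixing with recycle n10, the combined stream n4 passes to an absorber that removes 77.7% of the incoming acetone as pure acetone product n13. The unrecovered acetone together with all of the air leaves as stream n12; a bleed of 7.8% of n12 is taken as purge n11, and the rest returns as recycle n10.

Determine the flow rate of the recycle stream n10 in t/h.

1991 t/h

air enters only via n14 and leaves only via the purge: 822.3×0.187 = 0.078×(air in n12), and the absorber passes all air, so air in n4 = air in n12 = 1971.4 t/h.
acetone in n4: m_A = 822.3×0.813 + (1−0.078)·(1−0.777)·m_A, so m_A = 668.53/0.7944 = 841.56 t/h.
n12 = (1−0.777)×841.56 + 1971.4 = 2159.1 t/h.
Recycle n10 = (1−0.078)×2159.1 = 1990.7 t/h.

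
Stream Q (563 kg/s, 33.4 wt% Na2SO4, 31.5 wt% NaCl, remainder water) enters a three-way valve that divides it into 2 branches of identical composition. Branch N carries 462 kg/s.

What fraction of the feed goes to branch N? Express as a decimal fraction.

0.821

Fraction to N = 462/563 = 0.8206.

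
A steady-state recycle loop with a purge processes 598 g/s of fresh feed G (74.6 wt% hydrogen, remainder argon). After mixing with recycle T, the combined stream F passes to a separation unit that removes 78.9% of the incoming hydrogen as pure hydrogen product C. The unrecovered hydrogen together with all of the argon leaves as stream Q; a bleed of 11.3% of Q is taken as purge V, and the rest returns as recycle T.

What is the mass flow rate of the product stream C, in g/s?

433 g/s

hydrogen in F: m_A = 598×0.746 + (1−0.113)·(1−0.789)·m_A, so m_A = 446.11/0.8128 = 548.82 g/s.
Product C = 0.789×548.82 = 433.02 g/s.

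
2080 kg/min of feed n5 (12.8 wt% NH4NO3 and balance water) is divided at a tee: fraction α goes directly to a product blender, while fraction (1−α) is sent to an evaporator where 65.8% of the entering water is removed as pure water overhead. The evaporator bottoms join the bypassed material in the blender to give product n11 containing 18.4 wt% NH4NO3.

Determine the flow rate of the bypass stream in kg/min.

All 2080×0.128 = 266.24 kg/min of NH4NO3 reaches n11, so n11 = 266.24/0.184 = 1447 kg/min and vapour = 633.04 kg/min.
The evaporator receives (1−α)·2080 of feed at 0.872 water and removes 0.658 of that water:
0.658×0.872×(1−α)×2080 = 633.04
(1−α) = 633.04/1193.5 = 0.5304;  α = 0.4696.
Bypass flow = 0.4696×2080 = 976.71 kg/min.

976.7 kg/min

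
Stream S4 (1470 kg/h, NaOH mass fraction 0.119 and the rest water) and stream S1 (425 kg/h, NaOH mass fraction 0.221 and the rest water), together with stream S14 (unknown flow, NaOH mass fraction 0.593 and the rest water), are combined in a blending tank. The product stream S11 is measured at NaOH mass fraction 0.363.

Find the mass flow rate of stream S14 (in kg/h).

Let S14 be the unknown flow. Total out = 1895 + S14.
NaOH balance: 268.85 + 0.593·S14 = 0.363·(1895 + S14)
(0.593 − 0.363)·S14 = 0.363×1895 − 268.85 = 419.03
S14 = 419.03 / 0.230 = 1821.9 kg/h

1822 kg/h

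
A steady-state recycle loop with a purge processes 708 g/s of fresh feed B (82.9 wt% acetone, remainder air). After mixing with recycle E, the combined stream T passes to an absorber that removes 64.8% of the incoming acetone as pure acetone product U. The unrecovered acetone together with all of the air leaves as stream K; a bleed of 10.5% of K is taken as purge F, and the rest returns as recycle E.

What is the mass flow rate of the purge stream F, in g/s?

air enters only via B and leaves only via the purge: 708×0.171 = 0.105×(air in K), and the absorber passes all air, so air in T = air in K = 1153 g/s.
acetone in T: m_A = 708×0.829 + (1−0.105)·(1−0.648)·m_A, so m_A = 586.93/0.6850 = 856.89 g/s.
K = (1−0.648)×856.89 + 1153 = 1454.7 g/s.
Purge F = 0.105×1454.7 = 152.74 g/s.

152.7 g/s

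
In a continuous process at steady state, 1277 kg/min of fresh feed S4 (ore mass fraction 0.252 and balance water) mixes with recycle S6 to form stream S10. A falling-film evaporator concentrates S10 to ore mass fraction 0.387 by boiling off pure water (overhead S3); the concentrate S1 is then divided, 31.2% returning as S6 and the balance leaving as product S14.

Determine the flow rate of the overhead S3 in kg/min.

445.5 kg/min

Overall ore balance (none leaves overhead): ore in fresh feed = ore in product, i.e. 1277×0.252 = (1−0.312)·S1·0.387.
S1 = 321.8/(0.387×0.688) = 1208.6 kg/min.
Recycle S6 = 0.312×1208.6 = 377.09 kg/min.
Combined feed S10 = 1277 + 377.09 = 1654.1 kg/min.
Overhead S3 = S10 − S1 = 1654.1 − 1208.6 = 445.47 kg/min.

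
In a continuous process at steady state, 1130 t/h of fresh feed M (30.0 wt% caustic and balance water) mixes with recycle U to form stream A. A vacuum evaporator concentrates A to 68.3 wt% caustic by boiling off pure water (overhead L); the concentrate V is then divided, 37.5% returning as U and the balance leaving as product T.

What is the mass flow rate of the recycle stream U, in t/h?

Overall caustic balance (none leaves overhead): caustic in fresh feed = caustic in product, i.e. 1130×0.300 = (1−0.375)·V·0.683.
V = 339/(0.683×0.625) = 794.14 t/h.
Recycle U = 0.375×794.14 = 297.8 t/h.

297.8 t/h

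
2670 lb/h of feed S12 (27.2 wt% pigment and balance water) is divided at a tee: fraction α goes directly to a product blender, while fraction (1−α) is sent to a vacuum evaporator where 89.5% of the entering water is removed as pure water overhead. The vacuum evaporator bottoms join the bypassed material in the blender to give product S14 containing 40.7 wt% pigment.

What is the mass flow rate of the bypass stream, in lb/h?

1311 lb/h

All 2670×0.272 = 726.24 lb/h of pigment reaches S14, so S14 = 726.24/0.407 = 1784.4 lb/h and vapour = 885.63 lb/h.
The evaporator receives (1−α)·2670 of feed at 0.728 water and removes 0.895 of that water:
0.895×0.728×(1−α)×2670 = 885.63
(1−α) = 885.63/1739.7 = 0.5091;  α = 0.4909.
Bypass flow = 0.4909×2670 = 1310.8 lb/h.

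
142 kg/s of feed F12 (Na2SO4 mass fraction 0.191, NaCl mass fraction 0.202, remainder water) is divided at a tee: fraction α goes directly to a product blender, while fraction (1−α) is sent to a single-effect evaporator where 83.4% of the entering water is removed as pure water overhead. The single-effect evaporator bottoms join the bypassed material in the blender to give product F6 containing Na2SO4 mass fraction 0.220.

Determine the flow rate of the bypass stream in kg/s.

105 kg/s

All 142×0.191 = 27.122 kg/s of Na2SO4 reaches F6, so F6 = 27.122/0.220 = 123.28 kg/s and vapour = 18.718 kg/s.
The evaporator receives (1−α)·142 of feed at 0.607 water and removes 0.834 of that water:
0.834×0.607×(1−α)×142 = 18.718
(1−α) = 18.718/71.886 = 0.2604;  α = 0.7396.
Bypass flow = 0.7396×142 = 105.02 kg/s.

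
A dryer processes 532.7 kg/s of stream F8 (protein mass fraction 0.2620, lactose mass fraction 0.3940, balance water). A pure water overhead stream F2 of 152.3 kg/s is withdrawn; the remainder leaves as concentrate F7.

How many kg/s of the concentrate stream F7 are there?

380.4 kg/s

Concentrate = 532.7 − 152.3 = 380.4 kg/s.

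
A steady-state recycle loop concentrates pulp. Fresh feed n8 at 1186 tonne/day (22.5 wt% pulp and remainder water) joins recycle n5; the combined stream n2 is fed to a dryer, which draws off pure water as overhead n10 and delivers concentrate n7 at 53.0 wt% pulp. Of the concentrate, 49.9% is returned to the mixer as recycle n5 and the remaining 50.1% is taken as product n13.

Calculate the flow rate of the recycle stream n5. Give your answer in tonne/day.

Overall pulp balance (none leaves overhead): pulp in fresh feed = pulp in product, i.e. 1186×0.225 = (1−0.499)·n7·0.530.
n7 = 266.85/(0.530×0.501) = 1005 tonne/day.
Recycle n5 = 0.499×1005 = 501.48 tonne/day.

501.5 tonne/day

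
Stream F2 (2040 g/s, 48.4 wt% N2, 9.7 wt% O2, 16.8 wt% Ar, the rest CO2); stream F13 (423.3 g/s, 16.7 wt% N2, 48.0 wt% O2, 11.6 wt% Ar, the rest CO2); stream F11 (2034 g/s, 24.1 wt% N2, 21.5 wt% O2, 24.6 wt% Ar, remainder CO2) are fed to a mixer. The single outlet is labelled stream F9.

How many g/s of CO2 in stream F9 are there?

1218 g/s

CO2 out = CO2 in = 2040×0.251 + 423.3×0.237 + 2034×0.298 = 1218.5 g/s.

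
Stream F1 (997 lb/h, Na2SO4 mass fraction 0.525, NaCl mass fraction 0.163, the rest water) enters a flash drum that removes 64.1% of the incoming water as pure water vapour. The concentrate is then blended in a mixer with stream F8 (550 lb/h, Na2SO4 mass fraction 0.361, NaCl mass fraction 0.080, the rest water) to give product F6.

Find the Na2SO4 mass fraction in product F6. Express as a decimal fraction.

Vapour removed = 0.641×0.312×997 = 199.39 lb/h; concentrate = 797.61 lb/h.
Na2SO4 reaching the mixer = 523.43 (from concentrate) + 550×0.361 = 721.98 lb/h.
Product flow = 797.61 + 550 = 1347.6 lb/h; Na2SO4 fraction = 0.536.

0.536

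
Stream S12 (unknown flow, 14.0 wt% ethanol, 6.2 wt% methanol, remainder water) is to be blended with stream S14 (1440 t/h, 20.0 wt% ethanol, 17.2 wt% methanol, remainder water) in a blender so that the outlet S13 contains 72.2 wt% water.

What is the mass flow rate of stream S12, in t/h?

Let S12 be the unknown flow. Total out = 1440 + S12.
water balance: 904.32 + 0.798·S12 = 0.722·(1440 + S12)
(0.798 − 0.722)·S12 = 0.722×1440 − 904.32 = 135.36
S12 = 135.36 / 0.076 = 1781.1 t/h

1781 t/h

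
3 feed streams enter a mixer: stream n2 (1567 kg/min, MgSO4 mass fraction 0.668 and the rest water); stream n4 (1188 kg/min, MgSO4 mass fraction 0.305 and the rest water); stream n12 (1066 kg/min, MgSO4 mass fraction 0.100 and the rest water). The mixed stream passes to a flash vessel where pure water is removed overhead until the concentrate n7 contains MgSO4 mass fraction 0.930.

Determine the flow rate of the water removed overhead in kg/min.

2191 kg/min

MgSO4 entering = 1567×0.668 + 1188×0.305 + 1066×0.100 = 1515.7 kg/min.
All MgSO4 reports to n7, so n7 = 1515.7/0.930 = 1629.8 kg/min.
Total feed = 3821 kg/min; overhead = 3821 − 1629.8 = 2191.2 kg/min.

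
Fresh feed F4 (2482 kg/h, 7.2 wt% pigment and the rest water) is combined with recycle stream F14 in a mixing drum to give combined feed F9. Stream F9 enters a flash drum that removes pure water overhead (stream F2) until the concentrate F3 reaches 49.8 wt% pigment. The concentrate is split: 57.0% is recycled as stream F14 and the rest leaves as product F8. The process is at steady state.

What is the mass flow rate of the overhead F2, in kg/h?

2123 kg/h

Overall pigment balance (none leaves overhead): pigment in fresh feed = pigment in product, i.e. 2482×0.072 = (1−0.570)·F3·0.498.
F3 = 178.7/(0.498×0.430) = 834.52 kg/h.
Recycle F14 = 0.570×834.52 = 475.68 kg/h.
Combined feed F9 = 2482 + 475.68 = 2957.7 kg/h.
Overhead F2 = F9 − F3 = 2957.7 − 834.52 = 2123.2 kg/h.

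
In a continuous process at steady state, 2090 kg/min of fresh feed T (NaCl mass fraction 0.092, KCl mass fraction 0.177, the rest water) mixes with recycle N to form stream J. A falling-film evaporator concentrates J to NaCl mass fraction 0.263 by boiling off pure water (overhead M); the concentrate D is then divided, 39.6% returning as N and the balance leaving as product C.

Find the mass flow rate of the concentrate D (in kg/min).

Overall NaCl balance (none leaves overhead): NaCl in fresh feed = NaCl in product, i.e. 2090×0.092 = (1−0.396)·D·0.263.
D = 192.28/(0.263×0.604) = 1210.4 kg/min.

1210 kg/min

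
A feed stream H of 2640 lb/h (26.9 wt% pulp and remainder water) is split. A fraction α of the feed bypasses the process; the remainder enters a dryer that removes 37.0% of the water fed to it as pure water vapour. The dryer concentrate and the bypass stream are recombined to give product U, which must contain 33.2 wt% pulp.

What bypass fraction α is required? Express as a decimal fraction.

0.298

All 2640×0.269 = 710.16 lb/h of pulp reaches U, so U = 710.16/0.332 = 2139 lb/h and vapour = 500.96 lb/h.
The evaporator receives (1−α)·2640 of feed at 0.731 water and removes 0.370 of that water:
0.370×0.731×(1−α)×2640 = 500.96
(1−α) = 500.96/714.04 = 0.7016;  α = 0.2984.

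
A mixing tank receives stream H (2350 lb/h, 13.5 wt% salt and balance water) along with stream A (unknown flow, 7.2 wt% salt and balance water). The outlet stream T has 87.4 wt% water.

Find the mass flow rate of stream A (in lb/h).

Let A be the unknown flow. Total out = 2350 + A.
water balance: 2032.8 + 0.928·A = 0.874·(2350 + A)
(0.928 − 0.874)·A = 0.874×2350 − 2032.8 = 21.15
A = 21.15 / 0.054 = 391.67 lb/h

391.7 lb/h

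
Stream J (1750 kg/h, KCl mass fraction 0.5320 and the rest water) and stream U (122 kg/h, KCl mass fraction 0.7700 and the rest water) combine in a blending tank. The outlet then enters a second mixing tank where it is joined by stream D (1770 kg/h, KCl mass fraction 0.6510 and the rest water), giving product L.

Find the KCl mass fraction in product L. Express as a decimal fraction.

0.5978

Overall, product flow = 3642 kg/h.
KCl in = 1750×0.532 + 122×0.770 + 1770×0.651 = 2177.2 kg/h.
KCl fraction in L = 0.5978.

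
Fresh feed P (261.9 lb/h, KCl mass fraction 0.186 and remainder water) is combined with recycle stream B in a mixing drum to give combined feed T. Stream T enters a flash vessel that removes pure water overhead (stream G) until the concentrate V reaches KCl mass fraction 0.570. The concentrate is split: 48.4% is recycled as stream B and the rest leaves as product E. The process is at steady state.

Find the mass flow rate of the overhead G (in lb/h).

176.4 lb/h

Overall KCl balance (none leaves overhead): KCl in fresh feed = KCl in product, i.e. 261.9×0.186 = (1−0.484)·V·0.570.
V = 48.713/(0.570×0.516) = 165.62 lb/h.
Recycle B = 0.484×165.62 = 80.162 lb/h.
Combined feed T = 261.9 + 80.162 = 342.06 lb/h.
Overhead G = T − V = 342.06 − 165.62 = 176.44 lb/h.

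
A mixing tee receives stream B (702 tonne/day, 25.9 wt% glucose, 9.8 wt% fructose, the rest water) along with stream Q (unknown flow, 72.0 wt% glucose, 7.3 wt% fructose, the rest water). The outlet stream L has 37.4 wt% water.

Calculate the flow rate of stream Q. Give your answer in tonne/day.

Let Q be the unknown flow. Total out = 702 + Q.
water balance: 451.39 + 0.207·Q = 0.374·(702 + Q)
(0.207 − 0.374)·Q = 0.374×702 − 451.39 = -188.84
Q = -188.84 / -0.167 = 1130.8 tonne/day

1131 tonne/day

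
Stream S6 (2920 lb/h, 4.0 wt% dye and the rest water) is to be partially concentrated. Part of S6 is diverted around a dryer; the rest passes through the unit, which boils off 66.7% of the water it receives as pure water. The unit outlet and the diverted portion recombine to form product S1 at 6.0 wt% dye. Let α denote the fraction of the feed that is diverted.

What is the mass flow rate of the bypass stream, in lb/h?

All 2920×0.040 = 116.8 lb/h of dye reaches S1, so S1 = 116.8/0.060 = 1946.7 lb/h and vapour = 973.33 lb/h.
The evaporator receives (1−α)·2920 of feed at 0.960 water and removes 0.667 of that water:
0.667×0.960×(1−α)×2920 = 973.33
(1−α) = 973.33/1869.7 = 0.5206;  α = 0.4794.
Bypass flow = 0.4794×2920 = 1399.9 lb/h.

1400 lb/h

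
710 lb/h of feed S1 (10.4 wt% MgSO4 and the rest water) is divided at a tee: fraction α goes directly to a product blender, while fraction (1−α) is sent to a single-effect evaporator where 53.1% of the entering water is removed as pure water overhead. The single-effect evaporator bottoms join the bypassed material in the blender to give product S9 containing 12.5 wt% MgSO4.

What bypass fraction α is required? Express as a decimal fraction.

All 710×0.104 = 73.84 lb/h of MgSO4 reaches S9, so S9 = 73.84/0.125 = 590.72 lb/h and vapour = 119.28 lb/h.
The evaporator receives (1−α)·710 of feed at 0.896 water and removes 0.531 of that water:
0.531×0.896×(1−α)×710 = 119.28
(1−α) = 119.28/337.8 = 0.3531;  α = 0.6469.

0.647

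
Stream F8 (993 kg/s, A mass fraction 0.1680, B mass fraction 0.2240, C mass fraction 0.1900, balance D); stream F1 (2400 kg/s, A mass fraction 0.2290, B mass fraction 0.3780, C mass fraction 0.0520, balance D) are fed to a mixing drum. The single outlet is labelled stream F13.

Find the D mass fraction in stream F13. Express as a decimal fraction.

0.3635

Total flow out = 993 + 2400 = 3393 kg/s.
D in = 993×0.418 + 2400×0.341 = 1233.5 kg/s.
D mass fraction in F13 = 1233.5/3393 = 0.3635.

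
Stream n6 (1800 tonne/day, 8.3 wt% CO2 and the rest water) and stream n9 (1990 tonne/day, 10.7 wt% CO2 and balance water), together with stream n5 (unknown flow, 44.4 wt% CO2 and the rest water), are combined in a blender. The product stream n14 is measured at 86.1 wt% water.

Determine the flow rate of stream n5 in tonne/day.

Let n5 be the unknown flow. Total out = 3790 + n5.
water balance: 3427.7 + 0.556·n5 = 0.861·(3790 + n5)
(0.556 − 0.861)·n5 = 0.861×3790 − 3427.7 = -164.48
n5 = -164.48 / -0.305 = 539.28 tonne/day

539.3 tonne/day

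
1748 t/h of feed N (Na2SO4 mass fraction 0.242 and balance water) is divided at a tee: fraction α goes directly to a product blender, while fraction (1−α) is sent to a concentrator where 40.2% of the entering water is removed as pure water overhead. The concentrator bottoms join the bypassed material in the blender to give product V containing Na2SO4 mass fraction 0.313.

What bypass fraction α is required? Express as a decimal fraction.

All 1748×0.242 = 423.02 t/h of Na2SO4 reaches V, so V = 423.02/0.313 = 1351.5 t/h and vapour = 396.51 t/h.
The evaporator receives (1−α)·1748 of feed at 0.758 water and removes 0.402 of that water:
0.402×0.758×(1−α)×1748 = 396.51
(1−α) = 396.51/532.64 = 0.7444;  α = 0.2556.

0.256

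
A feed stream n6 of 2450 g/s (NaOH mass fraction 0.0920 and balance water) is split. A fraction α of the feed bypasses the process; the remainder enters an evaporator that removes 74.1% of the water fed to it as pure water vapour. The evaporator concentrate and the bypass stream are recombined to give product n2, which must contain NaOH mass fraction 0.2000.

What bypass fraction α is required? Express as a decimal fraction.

0.197

All 2450×0.092 = 225.4 g/s of NaOH reaches n2, so n2 = 225.4/0.200 = 1127 g/s and vapour = 1323 g/s.
The evaporator receives (1−α)·2450 of feed at 0.908 water and removes 0.741 of that water:
0.741×0.908×(1−α)×2450 = 1323
(1−α) = 1323/1648.4 = 0.8026;  α = 0.1974.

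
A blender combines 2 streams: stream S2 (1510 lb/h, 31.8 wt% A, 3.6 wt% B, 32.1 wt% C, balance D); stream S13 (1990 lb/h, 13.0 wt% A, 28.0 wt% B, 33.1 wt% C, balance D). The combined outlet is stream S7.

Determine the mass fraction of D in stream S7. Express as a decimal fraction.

0.287

Total flow out = 1510 + 1990 = 3500 lb/h.
D in = 1510×0.325 + 1990×0.259 = 1006.2 lb/h.
D mass fraction in S7 = 1006.2/3500 = 0.287.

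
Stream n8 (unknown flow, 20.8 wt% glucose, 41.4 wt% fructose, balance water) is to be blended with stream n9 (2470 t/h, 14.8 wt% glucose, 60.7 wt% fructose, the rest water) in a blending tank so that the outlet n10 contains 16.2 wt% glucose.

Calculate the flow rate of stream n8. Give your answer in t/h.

751.7 t/h

Let n8 be the unknown flow. Total out = 2470 + n8.
glucose balance: 365.56 + 0.208·n8 = 0.162·(2470 + n8)
(0.208 − 0.162)·n8 = 0.162×2470 − 365.56 = 34.58
n8 = 34.58 / 0.046 = 751.74 t/h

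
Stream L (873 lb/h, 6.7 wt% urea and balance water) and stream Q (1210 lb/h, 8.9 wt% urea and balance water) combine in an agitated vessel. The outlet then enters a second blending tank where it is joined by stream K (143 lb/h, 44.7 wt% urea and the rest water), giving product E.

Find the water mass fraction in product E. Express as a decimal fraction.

0.8966

Overall, product flow = 2226 lb/h.
water in = 873×0.933 + 1210×0.911 + 143×0.553 = 1995.9 lb/h.
water fraction in E = 0.8966.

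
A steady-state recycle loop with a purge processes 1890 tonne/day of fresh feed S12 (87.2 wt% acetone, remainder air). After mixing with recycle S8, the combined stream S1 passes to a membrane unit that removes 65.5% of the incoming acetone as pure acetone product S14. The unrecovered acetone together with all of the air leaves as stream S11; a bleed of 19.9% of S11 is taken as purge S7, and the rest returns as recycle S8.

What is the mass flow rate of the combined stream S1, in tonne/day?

air enters only via S12 and leaves only via the purge: 1890×0.128 = 0.199×(air in S11), and the membrane unit passes all air, so air in S1 = air in S11 = 1215.7 tonne/day.
acetone in S1: m_A = 1890×0.872 + (1−0.199)·(1−0.655)·m_A, so m_A = 1648.1/0.7237 = 2277.4 tonne/day.
S1 = 2277.4 + 1215.7 = 3493.1 tonne/day.

3493 tonne/day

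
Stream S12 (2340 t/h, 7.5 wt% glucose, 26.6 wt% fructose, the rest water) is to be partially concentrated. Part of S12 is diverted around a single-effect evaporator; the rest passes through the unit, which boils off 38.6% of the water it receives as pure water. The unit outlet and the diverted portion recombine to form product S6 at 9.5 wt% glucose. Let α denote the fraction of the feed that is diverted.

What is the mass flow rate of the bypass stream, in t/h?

All 2340×0.075 = 175.5 t/h of glucose reaches S6, so S6 = 175.5/0.095 = 1847.4 t/h and vapour = 492.63 t/h.
The evaporator receives (1−α)·2340 of feed at 0.659 water and removes 0.386 of that water:
0.386×0.659×(1−α)×2340 = 492.63
(1−α) = 492.63/595.24 = 0.8276;  α = 0.1724.
Bypass flow = 0.1724×2340 = 403.36 t/h.

403.4 t/h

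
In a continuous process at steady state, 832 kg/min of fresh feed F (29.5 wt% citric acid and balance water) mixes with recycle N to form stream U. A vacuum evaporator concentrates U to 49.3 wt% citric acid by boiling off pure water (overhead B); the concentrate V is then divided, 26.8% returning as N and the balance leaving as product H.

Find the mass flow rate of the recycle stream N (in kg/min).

Overall citric acid balance (none leaves overhead): citric acid in fresh feed = citric acid in product, i.e. 832×0.295 = (1−0.268)·V·0.493.
V = 245.44/(0.493×0.732) = 680.12 kg/min.
Recycle N = 0.268×680.12 = 182.27 kg/min.

182.3 kg/min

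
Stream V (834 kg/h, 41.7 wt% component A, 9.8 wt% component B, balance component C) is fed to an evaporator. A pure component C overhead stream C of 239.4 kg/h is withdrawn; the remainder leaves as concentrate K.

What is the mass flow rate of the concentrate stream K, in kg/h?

Concentrate = 834 − 239.4 = 594.6 kg/h.

594.6 kg/h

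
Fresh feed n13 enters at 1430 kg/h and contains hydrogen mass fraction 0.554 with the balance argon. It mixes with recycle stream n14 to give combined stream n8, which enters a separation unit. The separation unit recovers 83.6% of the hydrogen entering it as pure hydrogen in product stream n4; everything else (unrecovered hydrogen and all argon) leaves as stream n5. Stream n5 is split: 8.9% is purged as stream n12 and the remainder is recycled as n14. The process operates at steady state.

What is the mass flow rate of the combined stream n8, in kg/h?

argon enters only via n13 and leaves only via the purge: 1430×0.446 = 0.089×(argon in n5), and the separation unit passes all argon, so argon in n8 = argon in n5 = 7166.1 kg/h.
hydrogen in n8: m_A = 1430×0.554 + (1−0.089)·(1−0.836)·m_A, so m_A = 792.22/0.8506 = 931.37 kg/h.
n8 = 931.37 + 7166.1 = 8097.4 kg/h.

8097 kg/h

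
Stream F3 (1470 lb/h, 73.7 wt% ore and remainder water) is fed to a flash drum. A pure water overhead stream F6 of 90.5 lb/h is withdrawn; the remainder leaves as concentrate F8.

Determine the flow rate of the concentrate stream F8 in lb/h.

1380 lb/h

Concentrate = 1470 − 90.5 = 1379.5 lb/h.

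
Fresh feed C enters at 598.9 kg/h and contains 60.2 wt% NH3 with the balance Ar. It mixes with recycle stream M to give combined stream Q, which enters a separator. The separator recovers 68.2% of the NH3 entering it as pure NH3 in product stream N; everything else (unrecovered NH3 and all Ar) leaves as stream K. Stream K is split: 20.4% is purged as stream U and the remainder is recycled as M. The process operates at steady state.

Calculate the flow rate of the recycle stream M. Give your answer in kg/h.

1052 kg/h

Ar enters only via C and leaves only via the purge: 598.9×0.398 = 0.204×(Ar in K), and the separator passes all Ar, so Ar in Q = Ar in K = 1168.4 kg/h.
NH3 in Q: m_A = 598.9×0.602 + (1−0.204)·(1−0.682)·m_A, so m_A = 360.54/0.7469 = 482.73 kg/h.
K = (1−0.682)×482.73 + 1168.4 = 1322 kg/h.
Recycle M = (1−0.204)×1322 = 1052.3 kg/h.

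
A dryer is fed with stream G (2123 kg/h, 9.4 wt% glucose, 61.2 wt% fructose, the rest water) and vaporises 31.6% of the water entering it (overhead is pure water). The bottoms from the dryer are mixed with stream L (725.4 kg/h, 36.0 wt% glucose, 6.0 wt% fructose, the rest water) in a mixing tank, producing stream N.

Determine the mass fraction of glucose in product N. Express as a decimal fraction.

0.174

Vapour removed = 0.316×0.294×2123 = 197.24 kg/h; concentrate = 1925.8 kg/h.
glucose reaching the mixer = 199.56 (from concentrate) + 725.4×0.360 = 460.71 kg/h.
Product flow = 1925.8 + 725.4 = 2651.2 kg/h; glucose fraction = 0.174.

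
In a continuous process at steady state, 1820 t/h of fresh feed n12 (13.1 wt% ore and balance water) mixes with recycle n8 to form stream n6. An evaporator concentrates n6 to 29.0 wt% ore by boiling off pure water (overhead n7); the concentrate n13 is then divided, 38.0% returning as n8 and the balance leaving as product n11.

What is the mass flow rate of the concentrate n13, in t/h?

1326 t/h

Overall ore balance (none leaves overhead): ore in fresh feed = ore in product, i.e. 1820×0.131 = (1−0.380)·n13·0.290.
n13 = 238.42/(0.290×0.620) = 1326 t/h.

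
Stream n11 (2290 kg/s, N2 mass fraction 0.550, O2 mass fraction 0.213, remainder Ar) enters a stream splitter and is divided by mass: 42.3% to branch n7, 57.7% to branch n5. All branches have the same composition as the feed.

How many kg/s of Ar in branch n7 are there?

229.6 kg/s

Branch n7 total = 0.423×2290 = 968.67 kg/s.
Ar in n7 = 0.237×968.67 = 229.57 kg/s.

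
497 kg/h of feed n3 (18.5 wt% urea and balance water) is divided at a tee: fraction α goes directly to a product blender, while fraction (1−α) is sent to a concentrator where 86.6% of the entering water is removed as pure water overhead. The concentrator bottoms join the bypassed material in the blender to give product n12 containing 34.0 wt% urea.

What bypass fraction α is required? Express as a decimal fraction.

All 497×0.185 = 91.945 kg/h of urea reaches n12, so n12 = 91.945/0.340 = 270.43 kg/h and vapour = 226.57 kg/h.
The evaporator receives (1−α)·497 of feed at 0.815 water and removes 0.866 of that water:
0.866×0.815×(1−α)×497 = 226.57
(1−α) = 226.57/350.78 = 0.6459;  α = 0.3541.

0.354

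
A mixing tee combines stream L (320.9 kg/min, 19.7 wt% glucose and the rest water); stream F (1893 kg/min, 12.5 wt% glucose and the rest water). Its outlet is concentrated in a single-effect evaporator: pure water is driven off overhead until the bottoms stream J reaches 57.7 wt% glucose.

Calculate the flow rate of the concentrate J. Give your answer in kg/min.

519.7 kg/min

glucose entering = 320.9×0.197 + 1893×0.125 = 299.84 kg/min.
All glucose reports to J, so J = 299.84/0.577 = 519.66 kg/min.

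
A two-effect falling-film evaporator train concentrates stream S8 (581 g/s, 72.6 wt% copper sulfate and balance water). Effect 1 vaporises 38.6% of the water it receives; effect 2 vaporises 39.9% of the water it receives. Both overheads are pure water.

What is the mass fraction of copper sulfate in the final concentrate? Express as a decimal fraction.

0.878

water in feed = 581×0.274 = 159.19 g/s.
After stage 1: water left = (1−0.386)×159.19 = 97.745; stream total = 519.55 g/s.
After stage 2: water left = (1−0.399)×97.745 = 58.745; final concentrate = 480.55 g/s.
copper sulfate fraction = 421.81/480.55 = 0.878.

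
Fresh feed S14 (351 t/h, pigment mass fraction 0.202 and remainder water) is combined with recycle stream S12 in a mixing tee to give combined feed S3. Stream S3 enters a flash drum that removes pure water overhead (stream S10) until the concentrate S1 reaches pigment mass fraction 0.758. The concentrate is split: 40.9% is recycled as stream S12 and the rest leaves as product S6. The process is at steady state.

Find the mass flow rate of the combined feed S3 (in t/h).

Overall pigment balance (none leaves overhead): pigment in fresh feed = pigment in product, i.e. 351×0.202 = (1−0.409)·S1·0.758.
S1 = 70.902/(0.758×0.591) = 158.27 t/h.
Recycle S12 = 0.409×158.27 = 64.733 t/h.
Combined feed S3 = 351 + 64.733 = 415.73 t/h.

415.7 t/h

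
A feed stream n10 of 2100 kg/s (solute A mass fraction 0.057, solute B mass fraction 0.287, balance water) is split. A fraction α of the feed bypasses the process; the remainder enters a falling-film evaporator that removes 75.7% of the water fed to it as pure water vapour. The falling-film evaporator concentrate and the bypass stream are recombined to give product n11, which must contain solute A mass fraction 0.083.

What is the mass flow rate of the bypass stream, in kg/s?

775.3 kg/s

All 2100×0.057 = 119.7 kg/s of solute A reaches n11, so n11 = 119.7/0.083 = 1442.2 kg/s and vapour = 657.83 kg/s.
The evaporator receives (1−α)·2100 of feed at 0.656 water and removes 0.757 of that water:
0.757×0.656×(1−α)×2100 = 657.83
(1−α) = 657.83/1042.8 = 0.6308;  α = 0.3692.
Bypass flow = 0.3692×2100 = 775.31 kg/s.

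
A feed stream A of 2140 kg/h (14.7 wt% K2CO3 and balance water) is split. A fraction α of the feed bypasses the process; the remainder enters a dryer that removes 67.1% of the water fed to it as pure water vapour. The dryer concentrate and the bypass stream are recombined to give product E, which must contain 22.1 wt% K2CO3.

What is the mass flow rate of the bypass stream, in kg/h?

All 2140×0.147 = 314.58 kg/h of K2CO3 reaches E, so E = 314.58/0.221 = 1423.4 kg/h and vapour = 716.56 kg/h.
The evaporator receives (1−α)·2140 of feed at 0.853 water and removes 0.671 of that water:
0.671×0.853×(1−α)×2140 = 716.56
(1−α) = 716.56/1224.9 = 0.5850;  α = 0.4150.
Bypass flow = 0.4150×2140 = 888.07 kg/h.

888.1 kg/h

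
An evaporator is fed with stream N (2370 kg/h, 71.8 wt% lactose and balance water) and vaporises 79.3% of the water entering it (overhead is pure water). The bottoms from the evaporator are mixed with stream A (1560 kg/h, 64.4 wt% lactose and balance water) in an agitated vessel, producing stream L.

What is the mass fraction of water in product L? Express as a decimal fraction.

Vapour removed = 0.793×0.282×2370 = 529.99 kg/h; concentrate = 1840 kg/h.
water reaching the mixer = 138.35 (from concentrate) + 1560×0.356 = 693.71 kg/h.
Product flow = 1840 + 1560 = 3400 kg/h; water fraction = 0.204.

0.204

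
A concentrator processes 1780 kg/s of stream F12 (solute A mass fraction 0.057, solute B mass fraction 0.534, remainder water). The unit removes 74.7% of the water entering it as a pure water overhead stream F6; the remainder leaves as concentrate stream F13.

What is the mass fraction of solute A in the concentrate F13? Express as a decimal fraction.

0.082

solute A is not removed: 1780×0.057 = 101.46 kg/s of solute A enters F13.
water entering = 1780×0.409 = 728.02 kg/s; overhead removed = 0.747×728.02 = 543.83 kg/s.
Concentrate = 1780 − 543.83 = 1236.2 kg/s.
Mass fraction = 101.46/1236.2 = 0.082.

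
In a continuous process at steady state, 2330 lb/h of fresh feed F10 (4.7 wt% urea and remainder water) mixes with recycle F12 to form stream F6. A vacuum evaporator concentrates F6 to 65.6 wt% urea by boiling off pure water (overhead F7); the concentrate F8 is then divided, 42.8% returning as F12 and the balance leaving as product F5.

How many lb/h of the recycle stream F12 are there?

124.9 lb/h

Overall urea balance (none leaves overhead): urea in fresh feed = urea in product, i.e. 2330×0.047 = (1−0.428)·F8·0.656.
F8 = 109.51/(0.656×0.572) = 291.85 lb/h.
Recycle F12 = 0.428×291.85 = 124.91 lb/h.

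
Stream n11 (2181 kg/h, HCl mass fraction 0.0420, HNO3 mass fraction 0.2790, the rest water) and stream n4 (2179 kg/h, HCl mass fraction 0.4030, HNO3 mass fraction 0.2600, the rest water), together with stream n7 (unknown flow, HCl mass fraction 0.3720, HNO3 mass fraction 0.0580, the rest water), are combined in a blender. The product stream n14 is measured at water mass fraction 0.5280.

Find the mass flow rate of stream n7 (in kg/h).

Let n7 be the unknown flow. Total out = 4360 + n7.
water balance: 2215.2 + 0.570·n7 = 0.528·(4360 + n7)
(0.570 − 0.528)·n7 = 0.528×4360 − 2215.2 = 86.858
n7 = 86.858 / 0.042 = 2068 kg/h

2068 kg/h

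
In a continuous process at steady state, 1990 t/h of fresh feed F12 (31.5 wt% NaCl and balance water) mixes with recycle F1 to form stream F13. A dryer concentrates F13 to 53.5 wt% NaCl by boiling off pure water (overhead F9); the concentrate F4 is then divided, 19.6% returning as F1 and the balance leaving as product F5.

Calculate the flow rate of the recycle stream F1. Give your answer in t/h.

285.6 t/h

Overall NaCl balance (none leaves overhead): NaCl in fresh feed = NaCl in product, i.e. 1990×0.315 = (1−0.196)·F4·0.535.
F4 = 626.85/(0.535×0.804) = 1457.3 t/h.
Recycle F1 = 0.196×1457.3 = 285.63 t/h.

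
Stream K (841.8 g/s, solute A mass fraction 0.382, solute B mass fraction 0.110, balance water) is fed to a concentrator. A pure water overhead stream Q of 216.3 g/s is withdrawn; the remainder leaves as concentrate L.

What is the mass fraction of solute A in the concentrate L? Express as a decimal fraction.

solute A is not removed: 841.8×0.382 = 321.57 g/s of solute A enters L.
Concentrate = 841.8 − 216.3 = 625.5 g/s.
Mass fraction = 321.57/625.5 = 0.514.

0.514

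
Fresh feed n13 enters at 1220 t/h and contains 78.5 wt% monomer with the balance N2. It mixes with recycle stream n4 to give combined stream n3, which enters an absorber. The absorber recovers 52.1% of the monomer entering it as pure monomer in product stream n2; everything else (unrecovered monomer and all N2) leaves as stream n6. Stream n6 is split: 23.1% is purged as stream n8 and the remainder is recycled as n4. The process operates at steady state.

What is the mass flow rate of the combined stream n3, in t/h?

2652 t/h

N2 enters only via n13 and leaves only via the purge: 1220×0.215 = 0.231×(N2 in n6), and the absorber passes all N2, so N2 in n3 = N2 in n6 = 1135.5 t/h.
monomer in n3: m_A = 1220×0.785 + (1−0.231)·(1−0.521)·m_A, so m_A = 957.7/0.6316 = 1516.2 t/h.
n3 = 1516.2 + 1135.5 = 2651.7 t/h.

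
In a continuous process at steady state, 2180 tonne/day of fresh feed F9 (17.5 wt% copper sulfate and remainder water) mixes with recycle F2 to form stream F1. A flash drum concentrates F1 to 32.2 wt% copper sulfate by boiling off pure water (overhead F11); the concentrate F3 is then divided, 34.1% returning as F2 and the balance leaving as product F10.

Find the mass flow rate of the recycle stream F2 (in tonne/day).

613.1 tonne/day

Overall copper sulfate balance (none leaves overhead): copper sulfate in fresh feed = copper sulfate in product, i.e. 2180×0.175 = (1−0.341)·F3·0.322.
F3 = 381.5/(0.322×0.659) = 1797.8 tonne/day.
Recycle F2 = 0.341×1797.8 = 613.07 tonne/day.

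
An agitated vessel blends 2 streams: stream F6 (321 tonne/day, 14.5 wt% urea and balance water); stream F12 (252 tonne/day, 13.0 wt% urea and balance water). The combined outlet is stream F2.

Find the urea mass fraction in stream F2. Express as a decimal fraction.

Total flow out = 321 + 252 = 573 tonne/day.
urea in = 321×0.145 + 252×0.130 = 79.305 tonne/day.
urea mass fraction in F2 = 79.305/573 = 0.138.

0.138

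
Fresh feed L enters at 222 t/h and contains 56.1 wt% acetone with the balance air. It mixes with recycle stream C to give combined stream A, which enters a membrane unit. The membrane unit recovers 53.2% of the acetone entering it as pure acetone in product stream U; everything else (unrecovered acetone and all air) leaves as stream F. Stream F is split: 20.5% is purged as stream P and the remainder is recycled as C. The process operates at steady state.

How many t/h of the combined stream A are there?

air enters only via L and leaves only via the purge: 222×0.439 = 0.205×(air in F), and the membrane unit passes all air, so air in A = air in F = 475.4 t/h.
acetone in A: m_A = 222×0.561 + (1−0.205)·(1−0.532)·m_A, so m_A = 124.54/0.6279 = 198.33 t/h.
A = 198.33 + 475.4 = 673.74 t/h.

673.7 t/h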